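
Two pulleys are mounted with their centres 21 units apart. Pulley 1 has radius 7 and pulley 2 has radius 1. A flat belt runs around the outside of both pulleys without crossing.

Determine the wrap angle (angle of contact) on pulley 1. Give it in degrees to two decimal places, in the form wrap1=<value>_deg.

open belt: β = asin((r2−r1)/C) = asin(-6/21) = -16.6015°
wrap1 = π − 2β = 213.2031°
wrap2 = π + 2β = 146.7969°

wrap1=213.20_deg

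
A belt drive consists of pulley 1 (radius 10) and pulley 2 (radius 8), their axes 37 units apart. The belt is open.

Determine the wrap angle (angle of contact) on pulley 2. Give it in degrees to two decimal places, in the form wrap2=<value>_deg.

open belt: β = asin((r2−r1)/C) = asin(-2/37) = -3.0986°
wrap1 = π − 2β = 186.1972°
wrap2 = π + 2β = 173.8028°

wrap2=173.80_deg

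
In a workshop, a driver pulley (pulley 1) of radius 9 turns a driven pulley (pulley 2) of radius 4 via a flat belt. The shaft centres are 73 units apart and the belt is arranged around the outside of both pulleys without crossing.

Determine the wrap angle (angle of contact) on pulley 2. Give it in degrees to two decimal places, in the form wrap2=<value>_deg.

open belt: β = asin((r2−r1)/C) = asin(-5/73) = -3.9274°
wrap1 = π − 2β = 187.8549°
wrap2 = π + 2β = 172.1451°

wrap2=172.15_deg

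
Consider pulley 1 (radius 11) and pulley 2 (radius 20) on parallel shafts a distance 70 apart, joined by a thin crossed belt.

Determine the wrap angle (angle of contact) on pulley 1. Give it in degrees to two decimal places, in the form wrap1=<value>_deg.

crossed belt: β = asin((r1+r2)/C) = asin(31/70) = 26.2863°
wrap1 = wrap2 = π + 2β = 232.5726°

wrap1=232.57_deg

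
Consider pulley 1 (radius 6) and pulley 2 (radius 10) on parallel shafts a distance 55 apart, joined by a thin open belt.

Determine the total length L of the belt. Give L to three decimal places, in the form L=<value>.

L=160.557

open belt: β = asin((r2−r1)/C) = asin(4/55) = 4.1706°
wrap1 = π − 2β = 171.6587°
wrap2 = π + 2β = 188.3413°
tangent length = C·cosβ = 54.8544
L = r1·wrap1 + r2·wrap2 + 2·C·cosβ = 6·2.9960 + 10·3.2872 + 2·54.8544 = 160.5565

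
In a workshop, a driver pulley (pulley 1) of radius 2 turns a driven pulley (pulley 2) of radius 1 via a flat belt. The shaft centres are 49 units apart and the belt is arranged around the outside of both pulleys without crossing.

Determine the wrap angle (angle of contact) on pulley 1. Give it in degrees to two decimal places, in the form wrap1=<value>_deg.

open belt: β = asin((r2−r1)/C) = asin(-1/49) = -1.1694°
wrap1 = π − 2β = 182.3388°
wrap2 = π + 2β = 177.6612°

wrap1=182.34_deg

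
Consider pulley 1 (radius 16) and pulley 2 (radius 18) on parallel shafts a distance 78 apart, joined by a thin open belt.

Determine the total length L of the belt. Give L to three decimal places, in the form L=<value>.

L=262.865

open belt: β = asin((r2−r1)/C) = asin(2/78) = 1.4693°
wrap1 = π − 2β = 177.0614°
wrap2 = π + 2β = 182.9386°
tangent length = C·cosβ = 77.9744
L = r1·wrap1 + r2·wrap2 + 2·C·cosβ = 16·3.0903 + 18·3.1929 + 2·77.9744 = 262.8654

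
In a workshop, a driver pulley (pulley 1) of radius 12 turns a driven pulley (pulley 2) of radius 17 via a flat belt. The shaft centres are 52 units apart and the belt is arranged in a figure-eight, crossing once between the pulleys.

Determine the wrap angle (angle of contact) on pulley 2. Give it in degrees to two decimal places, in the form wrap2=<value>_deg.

crossed belt: β = asin((r1+r2)/C) = asin(29/52) = 33.8964°
wrap1 = wrap2 = π + 2β = 247.7927°

wrap2=247.79_deg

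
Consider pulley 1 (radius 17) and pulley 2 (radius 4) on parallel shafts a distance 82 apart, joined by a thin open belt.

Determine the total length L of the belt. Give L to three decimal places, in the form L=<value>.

L=232.039

open belt: β = asin((r2−r1)/C) = asin(-13/82) = -9.1220°
wrap1 = π − 2β = 198.2439°
wrap2 = π + 2β = 161.7561°
tangent length = C·cosβ = 80.9630
L = r1·wrap1 + r2·wrap2 + 2·C·cosβ = 17·3.4600 + 4·2.8232 + 2·80.9630 = 232.0388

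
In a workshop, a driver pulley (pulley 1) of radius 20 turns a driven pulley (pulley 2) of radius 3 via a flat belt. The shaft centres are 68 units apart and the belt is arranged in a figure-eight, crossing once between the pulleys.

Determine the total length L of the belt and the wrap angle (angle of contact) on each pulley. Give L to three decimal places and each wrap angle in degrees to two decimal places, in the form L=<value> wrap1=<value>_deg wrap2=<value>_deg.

L=216.113 wrap1=219.54_deg wrap2=219.54_deg

crossed belt: β = asin((r1+r2)/C) = asin(23/68) = 19.7694°
wrap1 = wrap2 = π + 2β = 219.5388°
tangent length = C·cosβ = 63.9922
L = (r1+r2)·wrap + 2·C·cosβ = 23·3.8317 + 2·63.9922 = 216.1129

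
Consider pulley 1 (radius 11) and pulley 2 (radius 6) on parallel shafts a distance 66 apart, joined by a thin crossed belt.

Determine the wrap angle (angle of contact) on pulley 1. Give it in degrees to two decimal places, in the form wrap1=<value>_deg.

crossed belt: β = asin((r1+r2)/C) = asin(17/66) = 14.9263°
wrap1 = wrap2 = π + 2β = 209.8525°

wrap1=209.85_deg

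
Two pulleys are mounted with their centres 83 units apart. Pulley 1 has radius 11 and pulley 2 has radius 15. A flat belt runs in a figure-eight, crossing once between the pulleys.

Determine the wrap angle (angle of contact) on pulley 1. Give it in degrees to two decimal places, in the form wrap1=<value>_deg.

crossed belt: β = asin((r1+r2)/C) = asin(26/83) = 18.2554°
wrap1 = wrap2 = π + 2β = 216.5108°

wrap1=216.51_deg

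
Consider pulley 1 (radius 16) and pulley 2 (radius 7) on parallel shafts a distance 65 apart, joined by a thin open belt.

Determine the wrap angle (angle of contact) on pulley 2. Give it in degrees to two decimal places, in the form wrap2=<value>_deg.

open belt: β = asin((r2−r1)/C) = asin(-9/65) = -7.9588°
wrap1 = π − 2β = 195.9177°
wrap2 = π + 2β = 164.0823°

wrap2=164.08_deg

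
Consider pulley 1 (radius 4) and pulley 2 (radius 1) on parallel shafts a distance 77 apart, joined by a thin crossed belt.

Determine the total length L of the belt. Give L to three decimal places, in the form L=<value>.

crossed belt: β = asin((r1+r2)/C) = asin(5/77) = 3.7231°
wrap1 = wrap2 = π + 2β = 187.4462°
tangent length = C·cosβ = 76.8375
L = (r1+r2)·wrap + 2·C·cosβ = 5·3.2716 + 2·76.8375 = 170.0328

L=170.033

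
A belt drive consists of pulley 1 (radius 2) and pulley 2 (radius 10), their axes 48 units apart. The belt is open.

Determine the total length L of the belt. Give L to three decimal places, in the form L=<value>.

open belt: β = asin((r2−r1)/C) = asin(8/48) = 9.5941°
wrap1 = π − 2β = 160.8119°
wrap2 = π + 2β = 199.1881°
tangent length = C·cosβ = 47.3286
L = r1·wrap1 + r2·wrap2 + 2·C·cosβ = 2·2.8067 + 10·3.4765 + 2·47.3286 = 135.0356

L=135.036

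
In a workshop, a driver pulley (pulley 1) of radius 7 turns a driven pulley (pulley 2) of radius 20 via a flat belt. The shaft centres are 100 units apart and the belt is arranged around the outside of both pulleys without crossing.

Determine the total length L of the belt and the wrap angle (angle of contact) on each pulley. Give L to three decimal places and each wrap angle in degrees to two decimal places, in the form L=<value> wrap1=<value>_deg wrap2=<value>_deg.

L=286.515 wrap1=165.06_deg wrap2=194.94_deg

open belt: β = asin((r2−r1)/C) = asin(13/100) = 7.4696°
wrap1 = π − 2β = 165.0608°
wrap2 = π + 2β = 194.9392°
tangent length = C·cosβ = 99.1514
L = r1·wrap1 + r2·wrap2 + 2·C·cosβ = 7·2.8809 + 20·3.4023 + 2·99.1514 = 286.5154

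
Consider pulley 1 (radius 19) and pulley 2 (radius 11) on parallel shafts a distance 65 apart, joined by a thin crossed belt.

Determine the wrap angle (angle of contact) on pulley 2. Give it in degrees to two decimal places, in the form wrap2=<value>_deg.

crossed belt: β = asin((r1+r2)/C) = asin(30/65) = 27.4864°
wrap1 = wrap2 = π + 2β = 234.9729°

wrap2=234.97_deg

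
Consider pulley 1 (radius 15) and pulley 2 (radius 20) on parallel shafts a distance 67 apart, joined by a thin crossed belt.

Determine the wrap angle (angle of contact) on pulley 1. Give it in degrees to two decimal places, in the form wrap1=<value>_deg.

wrap1=242.99_deg

crossed belt: β = asin((r1+r2)/C) = asin(35/67) = 31.4926°
wrap1 = wrap2 = π + 2β = 242.9851°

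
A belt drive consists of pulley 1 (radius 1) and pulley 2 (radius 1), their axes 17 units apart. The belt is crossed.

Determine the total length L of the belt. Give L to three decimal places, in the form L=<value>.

crossed belt: β = asin((r1+r2)/C) = asin(2/17) = 6.7563°
wrap1 = wrap2 = π + 2β = 193.5127°
tangent length = C·cosβ = 16.8819
L = (r1+r2)·wrap + 2·C·cosβ = 2·3.3774 + 2·16.8819 = 40.5188

L=40.519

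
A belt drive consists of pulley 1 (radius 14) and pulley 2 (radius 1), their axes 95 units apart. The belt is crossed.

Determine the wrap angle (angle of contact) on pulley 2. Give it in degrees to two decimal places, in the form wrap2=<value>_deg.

crossed belt: β = asin((r1+r2)/C) = asin(15/95) = 9.0847°
wrap1 = wrap2 = π + 2β = 198.1694°

wrap2=198.17_deg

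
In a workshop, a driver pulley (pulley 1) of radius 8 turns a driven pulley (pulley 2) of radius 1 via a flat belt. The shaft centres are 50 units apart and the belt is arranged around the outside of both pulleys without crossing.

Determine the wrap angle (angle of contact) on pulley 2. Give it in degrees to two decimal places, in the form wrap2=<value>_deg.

open belt: β = asin((r2−r1)/C) = asin(-7/50) = -8.0478°
wrap1 = π − 2β = 196.0957°
wrap2 = π + 2β = 163.9043°

wrap2=163.90_deg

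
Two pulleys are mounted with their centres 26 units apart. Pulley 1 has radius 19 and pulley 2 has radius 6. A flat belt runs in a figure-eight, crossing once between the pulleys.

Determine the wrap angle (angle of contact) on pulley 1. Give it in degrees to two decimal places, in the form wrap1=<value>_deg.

crossed belt: β = asin((r1+r2)/C) = asin(25/26) = 74.0576°
wrap1 = wrap2 = π + 2β = 328.1153°

wrap1=328.12_deg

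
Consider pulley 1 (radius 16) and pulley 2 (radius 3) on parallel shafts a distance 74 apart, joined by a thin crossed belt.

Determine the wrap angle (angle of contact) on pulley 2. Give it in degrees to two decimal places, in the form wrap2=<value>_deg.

crossed belt: β = asin((r1+r2)/C) = asin(19/74) = 14.8777°
wrap1 = wrap2 = π + 2β = 209.7554°

wrap2=209.76_deg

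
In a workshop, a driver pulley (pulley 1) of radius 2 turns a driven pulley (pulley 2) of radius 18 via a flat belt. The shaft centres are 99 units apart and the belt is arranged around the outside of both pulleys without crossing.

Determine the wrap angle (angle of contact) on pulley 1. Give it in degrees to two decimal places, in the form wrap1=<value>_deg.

open belt: β = asin((r2−r1)/C) = asin(16/99) = 9.3007°
wrap1 = π − 2β = 161.3986°
wrap2 = π + 2β = 198.6014°

wrap1=161.40_deg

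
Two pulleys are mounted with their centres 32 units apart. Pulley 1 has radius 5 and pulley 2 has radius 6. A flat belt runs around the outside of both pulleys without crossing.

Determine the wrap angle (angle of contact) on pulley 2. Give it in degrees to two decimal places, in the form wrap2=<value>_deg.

wrap2=183.58_deg

open belt: β = asin((r2−r1)/C) = asin(1/32) = 1.7908°
wrap1 = π − 2β = 176.4184°
wrap2 = π + 2β = 183.5816°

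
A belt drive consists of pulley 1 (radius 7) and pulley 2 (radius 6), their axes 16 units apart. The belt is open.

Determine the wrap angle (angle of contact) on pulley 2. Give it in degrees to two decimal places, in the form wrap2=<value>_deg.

wrap2=172.83_deg

open belt: β = asin((r2−r1)/C) = asin(-1/16) = -3.5833°
wrap1 = π − 2β = 187.1666°
wrap2 = π + 2β = 172.8334°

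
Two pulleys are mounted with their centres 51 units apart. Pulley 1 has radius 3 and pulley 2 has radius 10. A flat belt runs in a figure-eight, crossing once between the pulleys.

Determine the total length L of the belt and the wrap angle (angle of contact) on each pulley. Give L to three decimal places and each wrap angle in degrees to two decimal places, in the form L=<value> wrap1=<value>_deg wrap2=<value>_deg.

crossed belt: β = asin((r1+r2)/C) = asin(13/51) = 14.7678°
wrap1 = wrap2 = π + 2β = 209.5356°
tangent length = C·cosβ = 49.3153
L = (r1+r2)·wrap + 2·C·cosβ = 13·3.6571 + 2·49.3153 = 146.1727

L=146.173 wrap1=209.54_deg wrap2=209.54_deg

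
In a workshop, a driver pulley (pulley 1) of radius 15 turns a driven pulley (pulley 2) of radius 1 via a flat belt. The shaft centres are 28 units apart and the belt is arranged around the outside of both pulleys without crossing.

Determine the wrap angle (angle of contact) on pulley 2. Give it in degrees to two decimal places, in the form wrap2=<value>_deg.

open belt: β = asin((r2−r1)/C) = asin(-14/28) = -30.0000°
wrap1 = π − 2β = 240.0000°
wrap2 = π + 2β = 120.0000°

wrap2=120.00_deg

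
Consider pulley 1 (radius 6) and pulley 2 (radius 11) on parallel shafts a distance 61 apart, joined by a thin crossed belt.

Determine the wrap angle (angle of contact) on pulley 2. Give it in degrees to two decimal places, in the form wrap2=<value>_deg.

crossed belt: β = asin((r1+r2)/C) = asin(17/61) = 16.1819°
wrap1 = wrap2 = π + 2β = 212.3639°

wrap2=212.36_deg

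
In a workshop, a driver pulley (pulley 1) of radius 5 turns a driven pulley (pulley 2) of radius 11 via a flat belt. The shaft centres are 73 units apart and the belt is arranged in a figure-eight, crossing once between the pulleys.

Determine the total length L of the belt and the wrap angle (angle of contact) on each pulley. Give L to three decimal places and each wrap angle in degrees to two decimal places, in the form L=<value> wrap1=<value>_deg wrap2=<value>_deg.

crossed belt: β = asin((r1+r2)/C) = asin(16/73) = 12.6608°
wrap1 = wrap2 = π + 2β = 205.3215°
tangent length = C·cosβ = 71.2250
L = (r1+r2)·wrap + 2·C·cosβ = 16·3.5835 + 2·71.2250 = 199.7866

L=199.787 wrap1=205.32_deg wrap2=205.32_deg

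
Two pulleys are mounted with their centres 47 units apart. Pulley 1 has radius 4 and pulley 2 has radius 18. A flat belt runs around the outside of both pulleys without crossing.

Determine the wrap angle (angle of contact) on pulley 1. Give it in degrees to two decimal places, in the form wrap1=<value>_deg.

open belt: β = asin((r2−r1)/C) = asin(14/47) = 17.3299°
wrap1 = π − 2β = 145.3403°
wrap2 = π + 2β = 214.6597°

wrap1=145.34_deg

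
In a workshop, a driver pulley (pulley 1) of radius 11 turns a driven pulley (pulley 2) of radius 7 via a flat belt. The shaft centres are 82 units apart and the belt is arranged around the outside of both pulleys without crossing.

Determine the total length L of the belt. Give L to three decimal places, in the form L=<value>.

L=220.744

open belt: β = asin((r2−r1)/C) = asin(-4/82) = -2.7960°
wrap1 = π − 2β = 185.5921°
wrap2 = π + 2β = 174.4079°
tangent length = C·cosβ = 81.9024
L = r1·wrap1 + r2·wrap2 + 2·C·cosβ = 11·3.2392 + 7·3.0440 + 2·81.9024 = 220.7438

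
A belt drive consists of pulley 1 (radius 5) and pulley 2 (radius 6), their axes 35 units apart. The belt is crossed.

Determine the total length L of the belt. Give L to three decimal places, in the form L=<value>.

L=108.044

crossed belt: β = asin((r1+r2)/C) = asin(11/35) = 18.3177°
wrap1 = wrap2 = π + 2β = 216.6354°
tangent length = C·cosβ = 33.2265
L = (r1+r2)·wrap + 2·C·cosβ = 11·3.7810 + 2·33.2265 = 108.0440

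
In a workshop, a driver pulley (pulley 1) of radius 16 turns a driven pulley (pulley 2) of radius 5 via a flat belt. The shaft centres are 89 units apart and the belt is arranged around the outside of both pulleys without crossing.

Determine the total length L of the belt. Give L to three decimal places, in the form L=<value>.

L=245.335

open belt: β = asin((r2−r1)/C) = asin(-11/89) = -7.0997°
wrap1 = π − 2β = 194.1993°
wrap2 = π + 2β = 165.8007°
tangent length = C·cosβ = 88.3176
L = r1·wrap1 + r2·wrap2 + 2·C·cosβ = 16·3.3894 + 5·2.8938 + 2·88.3176 = 245.3347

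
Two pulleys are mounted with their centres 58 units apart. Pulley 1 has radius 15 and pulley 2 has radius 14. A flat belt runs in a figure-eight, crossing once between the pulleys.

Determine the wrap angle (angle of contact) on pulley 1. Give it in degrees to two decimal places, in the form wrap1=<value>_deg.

wrap1=240.00_deg

crossed belt: β = asin((r1+r2)/C) = asin(29/58) = 30.0000°
wrap1 = wrap2 = π + 2β = 240.0000°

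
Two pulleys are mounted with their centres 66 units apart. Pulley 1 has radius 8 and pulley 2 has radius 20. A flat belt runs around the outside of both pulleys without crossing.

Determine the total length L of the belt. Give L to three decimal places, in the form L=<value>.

open belt: β = asin((r2−r1)/C) = asin(12/66) = 10.4757°
wrap1 = π − 2β = 159.0486°
wrap2 = π + 2β = 200.9514°
tangent length = C·cosβ = 64.8999
L = r1·wrap1 + r2·wrap2 + 2·C·cosβ = 8·2.7759 + 20·3.5073 + 2·64.8999 = 222.1525

L=222.152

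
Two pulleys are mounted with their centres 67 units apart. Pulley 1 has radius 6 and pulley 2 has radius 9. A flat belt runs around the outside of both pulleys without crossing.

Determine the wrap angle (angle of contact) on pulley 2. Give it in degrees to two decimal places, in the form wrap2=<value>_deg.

open belt: β = asin((r2−r1)/C) = asin(3/67) = 2.5663°
wrap1 = π − 2β = 174.8673°
wrap2 = π + 2β = 185.1327°

wrap2=185.13_deg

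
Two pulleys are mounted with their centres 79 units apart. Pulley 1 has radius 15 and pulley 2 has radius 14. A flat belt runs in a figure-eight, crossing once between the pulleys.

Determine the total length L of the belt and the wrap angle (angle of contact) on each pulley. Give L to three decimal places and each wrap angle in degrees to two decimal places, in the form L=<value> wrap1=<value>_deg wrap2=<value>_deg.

L=259.876 wrap1=223.07_deg wrap2=223.07_deg

crossed belt: β = asin((r1+r2)/C) = asin(29/79) = 21.5362°
wrap1 = wrap2 = π + 2β = 223.0724°
tangent length = C·cosβ = 73.4847
L = (r1+r2)·wrap + 2·C·cosβ = 29·3.8933 + 2·73.4847 = 259.8764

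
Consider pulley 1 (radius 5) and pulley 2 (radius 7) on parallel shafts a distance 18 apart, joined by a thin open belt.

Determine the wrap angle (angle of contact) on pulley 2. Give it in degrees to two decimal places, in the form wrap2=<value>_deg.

wrap2=192.76_deg

open belt: β = asin((r2−r1)/C) = asin(2/18) = 6.3794°
wrap1 = π − 2β = 167.2413°
wrap2 = π + 2β = 192.7587°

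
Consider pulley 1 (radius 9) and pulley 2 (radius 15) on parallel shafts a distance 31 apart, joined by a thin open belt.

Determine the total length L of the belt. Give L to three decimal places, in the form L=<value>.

L=138.563

open belt: β = asin((r2−r1)/C) = asin(6/31) = 11.1599°
wrap1 = π − 2β = 157.6801°
wrap2 = π + 2β = 202.3199°
tangent length = C·cosβ = 30.4138
L = r1·wrap1 + r2·wrap2 + 2·C·cosβ = 9·2.7520 + 15·3.5311 + 2·30.4138 = 138.5632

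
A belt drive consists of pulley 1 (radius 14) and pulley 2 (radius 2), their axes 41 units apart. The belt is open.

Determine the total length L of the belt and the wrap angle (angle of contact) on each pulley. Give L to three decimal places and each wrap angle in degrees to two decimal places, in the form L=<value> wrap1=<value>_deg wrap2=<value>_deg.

open belt: β = asin((r2−r1)/C) = asin(-12/41) = -17.0186°
wrap1 = π − 2β = 214.0373°
wrap2 = π + 2β = 145.9627°
tangent length = C·cosβ = 39.2046
L = r1·wrap1 + r2·wrap2 + 2·C·cosβ = 14·3.7357 + 2·2.5475 + 2·39.2046 = 135.8034

L=135.803 wrap1=214.04_deg wrap2=145.96_deg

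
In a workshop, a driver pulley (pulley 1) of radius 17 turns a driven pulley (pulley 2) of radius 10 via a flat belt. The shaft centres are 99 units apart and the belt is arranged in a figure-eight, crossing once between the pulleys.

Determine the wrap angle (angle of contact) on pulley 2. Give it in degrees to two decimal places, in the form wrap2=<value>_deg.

wrap2=211.65_deg

crossed belt: β = asin((r1+r2)/C) = asin(27/99) = 15.8266°
wrap1 = wrap2 = π + 2β = 211.6532°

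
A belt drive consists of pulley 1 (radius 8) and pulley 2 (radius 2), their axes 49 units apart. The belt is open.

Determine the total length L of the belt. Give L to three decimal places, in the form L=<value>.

L=130.152

open belt: β = asin((r2−r1)/C) = asin(-6/49) = -7.0335°
wrap1 = π − 2β = 194.0669°
wrap2 = π + 2β = 165.9331°
tangent length = C·cosβ = 48.6313
L = r1·wrap1 + r2·wrap2 + 2·C·cosβ = 8·3.3871 + 2·2.8961 + 2·48.6313 = 130.1515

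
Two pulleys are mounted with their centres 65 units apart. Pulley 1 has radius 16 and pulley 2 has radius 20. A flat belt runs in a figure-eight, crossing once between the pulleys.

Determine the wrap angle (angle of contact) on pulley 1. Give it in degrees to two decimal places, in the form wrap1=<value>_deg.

crossed belt: β = asin((r1+r2)/C) = asin(36/65) = 33.6313°
wrap1 = wrap2 = π + 2β = 247.2626°

wrap1=247.26_deg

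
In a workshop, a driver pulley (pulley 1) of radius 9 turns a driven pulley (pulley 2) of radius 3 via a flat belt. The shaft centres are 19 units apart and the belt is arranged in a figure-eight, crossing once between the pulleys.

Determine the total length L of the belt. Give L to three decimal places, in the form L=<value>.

crossed belt: β = asin((r1+r2)/C) = asin(12/19) = 39.1667°
wrap1 = wrap2 = π + 2β = 258.3334°
tangent length = C·cosβ = 14.7309
L = (r1+r2)·wrap + 2·C·cosβ = 12·4.5088 + 2·14.7309 = 83.5671

L=83.567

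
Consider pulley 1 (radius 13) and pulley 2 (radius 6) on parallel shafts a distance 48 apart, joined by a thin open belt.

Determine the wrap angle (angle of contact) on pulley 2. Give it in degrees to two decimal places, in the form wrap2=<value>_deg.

wrap2=163.23_deg

open belt: β = asin((r2−r1)/C) = asin(-7/48) = -8.3855°
wrap1 = π − 2β = 196.7711°
wrap2 = π + 2β = 163.2289°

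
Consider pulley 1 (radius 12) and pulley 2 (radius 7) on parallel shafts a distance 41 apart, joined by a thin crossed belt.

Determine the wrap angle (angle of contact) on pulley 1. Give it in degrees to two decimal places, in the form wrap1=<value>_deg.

crossed belt: β = asin((r1+r2)/C) = asin(19/41) = 27.6077°
wrap1 = wrap2 = π + 2β = 235.2153°

wrap1=235.22_deg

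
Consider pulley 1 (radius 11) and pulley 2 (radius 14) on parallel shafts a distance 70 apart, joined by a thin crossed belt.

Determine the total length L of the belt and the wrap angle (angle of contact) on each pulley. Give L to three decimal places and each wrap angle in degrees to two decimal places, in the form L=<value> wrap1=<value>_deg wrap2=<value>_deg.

L=227.567 wrap1=221.85_deg wrap2=221.85_deg

crossed belt: β = asin((r1+r2)/C) = asin(25/70) = 20.9248°
wrap1 = wrap2 = π + 2β = 221.8497°
tangent length = C·cosβ = 65.3835
L = (r1+r2)·wrap + 2·C·cosβ = 25·3.8720 + 2·65.3835 = 227.5671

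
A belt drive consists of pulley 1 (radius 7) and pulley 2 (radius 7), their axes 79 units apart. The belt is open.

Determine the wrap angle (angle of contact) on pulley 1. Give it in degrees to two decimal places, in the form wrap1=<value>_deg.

open belt: β = asin((r2−r1)/C) = asin(0/79) = 0.0000°
wrap1 = π − 2β = 180.0000°
wrap2 = π + 2β = 180.0000°

wrap1=180.00_deg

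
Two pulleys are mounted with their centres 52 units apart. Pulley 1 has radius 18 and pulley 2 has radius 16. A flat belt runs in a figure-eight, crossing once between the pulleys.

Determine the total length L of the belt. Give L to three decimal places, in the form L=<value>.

L=233.964

crossed belt: β = asin((r1+r2)/C) = asin(34/52) = 40.8322°
wrap1 = wrap2 = π + 2β = 261.6644°
tangent length = C·cosβ = 39.3446
L = (r1+r2)·wrap + 2·C·cosβ = 34·4.5669 + 2·39.3446 = 233.9641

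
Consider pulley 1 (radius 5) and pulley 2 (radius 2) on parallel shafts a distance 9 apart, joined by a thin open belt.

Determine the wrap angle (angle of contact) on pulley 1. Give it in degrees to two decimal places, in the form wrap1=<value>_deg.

open belt: β = asin((r2−r1)/C) = asin(-3/9) = -19.4712°
wrap1 = π − 2β = 218.9424°
wrap2 = π + 2β = 141.0576°

wrap1=218.94_deg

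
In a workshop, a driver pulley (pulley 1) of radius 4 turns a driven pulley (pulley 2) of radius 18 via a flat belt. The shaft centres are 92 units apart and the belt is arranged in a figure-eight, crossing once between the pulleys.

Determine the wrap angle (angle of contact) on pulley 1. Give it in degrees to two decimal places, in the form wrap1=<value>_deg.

wrap1=207.67_deg

crossed belt: β = asin((r1+r2)/C) = asin(22/92) = 13.8352°
wrap1 = wrap2 = π + 2β = 207.6704°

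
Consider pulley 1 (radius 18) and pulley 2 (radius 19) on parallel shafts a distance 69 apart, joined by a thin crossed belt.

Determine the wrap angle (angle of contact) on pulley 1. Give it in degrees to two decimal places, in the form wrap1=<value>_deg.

wrap1=244.85_deg

crossed belt: β = asin((r1+r2)/C) = asin(37/69) = 32.4275°
wrap1 = wrap2 = π + 2β = 244.8550°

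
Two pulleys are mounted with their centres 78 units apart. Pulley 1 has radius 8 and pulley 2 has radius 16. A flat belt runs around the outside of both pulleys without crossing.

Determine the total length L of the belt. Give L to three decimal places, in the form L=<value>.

open belt: β = asin((r2−r1)/C) = asin(8/78) = 5.8868°
wrap1 = π − 2β = 168.2263°
wrap2 = π + 2β = 191.7737°
tangent length = C·cosβ = 77.5887
L = r1·wrap1 + r2·wrap2 + 2·C·cosβ = 8·2.9361 + 16·3.3471 + 2·77.5887 = 232.2195

L=232.219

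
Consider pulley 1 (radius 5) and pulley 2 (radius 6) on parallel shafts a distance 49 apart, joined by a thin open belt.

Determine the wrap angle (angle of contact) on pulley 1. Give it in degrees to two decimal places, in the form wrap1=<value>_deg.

wrap1=177.66_deg

open belt: β = asin((r2−r1)/C) = asin(1/49) = 1.1694°
wrap1 = π − 2β = 177.6612°
wrap2 = π + 2β = 182.3388°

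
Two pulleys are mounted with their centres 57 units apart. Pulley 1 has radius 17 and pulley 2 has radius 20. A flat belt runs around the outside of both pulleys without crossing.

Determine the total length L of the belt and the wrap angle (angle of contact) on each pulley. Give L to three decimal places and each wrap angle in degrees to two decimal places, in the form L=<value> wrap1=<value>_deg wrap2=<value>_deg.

L=230.397 wrap1=173.97_deg wrap2=186.03_deg

open belt: β = asin((r2−r1)/C) = asin(3/57) = 3.0170°
wrap1 = π − 2β = 173.9661°
wrap2 = π + 2β = 186.0339°
tangent length = C·cosβ = 56.9210
L = r1·wrap1 + r2·wrap2 + 2·C·cosβ = 17·3.0363 + 20·3.2469 + 2·56.9210 = 230.3969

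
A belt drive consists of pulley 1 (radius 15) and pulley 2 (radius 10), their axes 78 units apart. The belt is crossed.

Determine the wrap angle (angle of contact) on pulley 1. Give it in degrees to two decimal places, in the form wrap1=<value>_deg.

crossed belt: β = asin((r1+r2)/C) = asin(25/78) = 18.6939°
wrap1 = wrap2 = π + 2β = 217.3879°

wrap1=217.39_deg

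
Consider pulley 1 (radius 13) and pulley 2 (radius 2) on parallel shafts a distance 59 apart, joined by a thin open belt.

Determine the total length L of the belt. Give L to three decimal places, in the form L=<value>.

open belt: β = asin((r2−r1)/C) = asin(-11/59) = -10.7451°
wrap1 = π − 2β = 201.4903°
wrap2 = π + 2β = 158.5097°
tangent length = C·cosβ = 57.9655
L = r1·wrap1 + r2·wrap2 + 2·C·cosβ = 13·3.5167 + 2·2.7665 + 2·57.9655 = 167.1807

L=167.181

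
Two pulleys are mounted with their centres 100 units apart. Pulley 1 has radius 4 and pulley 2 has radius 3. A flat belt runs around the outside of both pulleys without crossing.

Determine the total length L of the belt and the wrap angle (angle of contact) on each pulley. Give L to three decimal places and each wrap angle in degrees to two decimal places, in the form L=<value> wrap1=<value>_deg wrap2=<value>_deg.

L=222.001 wrap1=181.15_deg wrap2=178.85_deg

open belt: β = asin((r2−r1)/C) = asin(-1/100) = -0.5730°
wrap1 = π − 2β = 181.1459°
wrap2 = π + 2β = 178.8541°
tangent length = C·cosβ = 99.9950
L = r1·wrap1 + r2·wrap2 + 2·C·cosβ = 4·3.1616 + 3·3.1216 + 2·99.9950 = 222.0011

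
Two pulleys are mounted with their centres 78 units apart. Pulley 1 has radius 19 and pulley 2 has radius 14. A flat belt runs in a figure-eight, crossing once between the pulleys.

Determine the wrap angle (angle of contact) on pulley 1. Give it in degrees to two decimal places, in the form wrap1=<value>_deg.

crossed belt: β = asin((r1+r2)/C) = asin(33/78) = 25.0290°
wrap1 = wrap2 = π + 2β = 230.0580°

wrap1=230.06_deg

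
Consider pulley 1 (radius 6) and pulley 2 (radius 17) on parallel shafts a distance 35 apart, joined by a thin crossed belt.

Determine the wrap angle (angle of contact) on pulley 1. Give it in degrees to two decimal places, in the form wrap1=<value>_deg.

crossed belt: β = asin((r1+r2)/C) = asin(23/35) = 41.0823°
wrap1 = wrap2 = π + 2β = 262.1647°

wrap1=262.16_deg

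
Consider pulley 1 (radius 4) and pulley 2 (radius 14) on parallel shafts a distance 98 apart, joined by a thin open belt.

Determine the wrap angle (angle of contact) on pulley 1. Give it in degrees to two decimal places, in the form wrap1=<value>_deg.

open belt: β = asin((r2−r1)/C) = asin(10/98) = 5.8567°
wrap1 = π − 2β = 168.2866°
wrap2 = π + 2β = 191.7134°

wrap1=168.29_deg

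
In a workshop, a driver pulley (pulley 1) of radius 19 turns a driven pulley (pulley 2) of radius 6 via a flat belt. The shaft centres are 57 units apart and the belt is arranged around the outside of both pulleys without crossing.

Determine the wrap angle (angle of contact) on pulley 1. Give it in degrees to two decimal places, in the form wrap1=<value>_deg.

wrap1=206.37_deg

open belt: β = asin((r2−r1)/C) = asin(-13/57) = -13.1835°
wrap1 = π − 2β = 206.3670°
wrap2 = π + 2β = 153.6330°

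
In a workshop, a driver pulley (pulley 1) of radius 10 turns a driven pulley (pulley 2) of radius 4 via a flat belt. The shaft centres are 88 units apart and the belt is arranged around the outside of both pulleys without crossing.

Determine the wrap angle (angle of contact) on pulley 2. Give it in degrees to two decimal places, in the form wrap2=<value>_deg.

open belt: β = asin((r2−r1)/C) = asin(-6/88) = -3.9096°
wrap1 = π − 2β = 187.8191°
wrap2 = π + 2β = 172.1809°

wrap2=172.18_deg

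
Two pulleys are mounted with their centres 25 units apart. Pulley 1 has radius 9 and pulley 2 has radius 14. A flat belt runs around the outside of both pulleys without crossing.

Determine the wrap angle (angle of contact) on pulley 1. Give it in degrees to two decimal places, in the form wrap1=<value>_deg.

wrap1=156.93_deg

open belt: β = asin((r2−r1)/C) = asin(5/25) = 11.5370°
wrap1 = π − 2β = 156.9261°
wrap2 = π + 2β = 203.0739°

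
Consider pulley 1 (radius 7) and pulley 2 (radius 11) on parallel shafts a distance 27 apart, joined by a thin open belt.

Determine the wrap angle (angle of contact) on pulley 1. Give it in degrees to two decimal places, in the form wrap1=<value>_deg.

wrap1=162.96_deg

open belt: β = asin((r2−r1)/C) = asin(4/27) = 8.5196°
wrap1 = π − 2β = 162.9608°
wrap2 = π + 2β = 197.0392°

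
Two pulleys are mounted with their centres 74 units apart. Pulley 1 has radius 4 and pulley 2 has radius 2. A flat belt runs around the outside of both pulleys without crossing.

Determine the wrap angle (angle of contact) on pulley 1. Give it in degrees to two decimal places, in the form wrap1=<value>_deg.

wrap1=183.10_deg

open belt: β = asin((r2−r1)/C) = asin(-2/74) = -1.5487°
wrap1 = π − 2β = 183.0974°
wrap2 = π + 2β = 176.9026°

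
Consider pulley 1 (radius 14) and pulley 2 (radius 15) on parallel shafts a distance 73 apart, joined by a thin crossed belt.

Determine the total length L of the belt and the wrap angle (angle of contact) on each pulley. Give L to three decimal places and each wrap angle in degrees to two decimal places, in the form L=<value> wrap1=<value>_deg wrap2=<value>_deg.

crossed belt: β = asin((r1+r2)/C) = asin(29/73) = 23.4070°
wrap1 = wrap2 = π + 2β = 226.8140°
tangent length = C·cosβ = 66.9925
L = (r1+r2)·wrap + 2·C·cosβ = 29·3.9587 + 2·66.9925 = 248.7860

L=248.786 wrap1=226.81_deg wrap2=226.81_deg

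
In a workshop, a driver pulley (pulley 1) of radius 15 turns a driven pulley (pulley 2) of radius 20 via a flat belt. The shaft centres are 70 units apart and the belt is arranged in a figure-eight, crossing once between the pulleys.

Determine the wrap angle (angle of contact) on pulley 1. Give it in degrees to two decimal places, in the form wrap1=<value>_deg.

wrap1=240.00_deg

crossed belt: β = asin((r1+r2)/C) = asin(35/70) = 30.0000°
wrap1 = wrap2 = π + 2β = 240.0000°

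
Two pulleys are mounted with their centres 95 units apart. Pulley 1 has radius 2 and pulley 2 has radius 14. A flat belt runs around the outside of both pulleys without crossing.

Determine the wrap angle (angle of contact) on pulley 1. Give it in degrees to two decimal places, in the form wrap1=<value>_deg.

wrap1=165.49_deg

open belt: β = asin((r2−r1)/C) = asin(12/95) = 7.2567°
wrap1 = π − 2β = 165.4865°
wrap2 = π + 2β = 194.5135°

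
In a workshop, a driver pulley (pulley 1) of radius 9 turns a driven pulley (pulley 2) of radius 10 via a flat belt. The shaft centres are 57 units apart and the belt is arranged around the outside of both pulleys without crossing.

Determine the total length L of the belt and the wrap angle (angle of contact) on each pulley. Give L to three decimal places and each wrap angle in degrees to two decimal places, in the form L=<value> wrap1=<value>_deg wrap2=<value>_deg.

L=173.708 wrap1=177.99_deg wrap2=182.01_deg

open belt: β = asin((r2−r1)/C) = asin(1/57) = 1.0052°
wrap1 = π − 2β = 177.9895°
wrap2 = π + 2β = 182.0105°
tangent length = C·cosβ = 56.9912
L = r1·wrap1 + r2·wrap2 + 2·C·cosβ = 9·3.1065 + 10·3.1767 + 2·56.9912 = 173.7078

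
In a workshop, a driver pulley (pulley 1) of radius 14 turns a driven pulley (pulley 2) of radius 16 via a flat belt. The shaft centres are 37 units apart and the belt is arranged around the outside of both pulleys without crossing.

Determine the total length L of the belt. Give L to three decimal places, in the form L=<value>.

L=168.356

open belt: β = asin((r2−r1)/C) = asin(2/37) = 3.0986°
wrap1 = π − 2β = 173.8028°
wrap2 = π + 2β = 186.1972°
tangent length = C·cosβ = 36.9459
L = r1·wrap1 + r2·wrap2 + 2·C·cosβ = 14·3.0334 + 16·3.2498 + 2·36.9459 = 168.3559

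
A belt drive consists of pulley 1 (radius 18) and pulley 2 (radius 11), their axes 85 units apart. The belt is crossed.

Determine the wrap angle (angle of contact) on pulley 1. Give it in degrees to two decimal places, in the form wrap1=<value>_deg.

wrap1=219.90_deg

crossed belt: β = asin((r1+r2)/C) = asin(29/85) = 19.9486°
wrap1 = wrap2 = π + 2β = 219.8971°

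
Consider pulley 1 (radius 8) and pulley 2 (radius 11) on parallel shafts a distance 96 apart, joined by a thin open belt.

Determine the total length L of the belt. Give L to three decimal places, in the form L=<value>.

open belt: β = asin((r2−r1)/C) = asin(3/96) = 1.7908°
wrap1 = π − 2β = 176.4184°
wrap2 = π + 2β = 183.5816°
tangent length = C·cosβ = 95.9531
L = r1·wrap1 + r2·wrap2 + 2·C·cosβ = 8·3.0791 + 11·3.2041 + 2·95.9531 = 251.7840

L=251.784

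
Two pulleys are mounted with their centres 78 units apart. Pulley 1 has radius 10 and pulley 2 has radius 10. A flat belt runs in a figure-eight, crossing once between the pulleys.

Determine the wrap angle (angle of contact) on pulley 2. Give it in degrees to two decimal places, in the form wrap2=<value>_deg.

wrap2=209.71_deg

crossed belt: β = asin((r1+r2)/C) = asin(20/78) = 14.8572°
wrap1 = wrap2 = π + 2β = 209.7143°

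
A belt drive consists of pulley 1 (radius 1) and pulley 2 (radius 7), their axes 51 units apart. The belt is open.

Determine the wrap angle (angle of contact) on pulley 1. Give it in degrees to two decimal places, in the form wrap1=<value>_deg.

open belt: β = asin((r2−r1)/C) = asin(6/51) = 6.7563°
wrap1 = π − 2β = 166.4873°
wrap2 = π + 2β = 193.5127°

wrap1=166.49_deg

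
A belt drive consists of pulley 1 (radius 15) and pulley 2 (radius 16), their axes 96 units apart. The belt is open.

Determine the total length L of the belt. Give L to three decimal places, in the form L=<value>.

open belt: β = asin((r2−r1)/C) = asin(1/96) = 0.5968°
wrap1 = π − 2β = 178.8063°
wrap2 = π + 2β = 181.1937°
tangent length = C·cosβ = 95.9948
L = r1·wrap1 + r2·wrap2 + 2·C·cosβ = 15·3.1208 + 16·3.1624 + 2·95.9948 = 289.3998

L=289.400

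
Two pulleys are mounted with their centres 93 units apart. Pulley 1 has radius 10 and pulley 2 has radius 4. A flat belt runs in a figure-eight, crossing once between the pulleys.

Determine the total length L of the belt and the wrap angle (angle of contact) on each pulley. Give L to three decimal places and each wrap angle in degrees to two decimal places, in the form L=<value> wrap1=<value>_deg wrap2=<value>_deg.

crossed belt: β = asin((r1+r2)/C) = asin(14/93) = 8.6581°
wrap1 = wrap2 = π + 2β = 197.3162°
tangent length = C·cosβ = 91.9402
L = (r1+r2)·wrap + 2·C·cosβ = 14·3.4438 + 2·91.9402 = 232.0938

L=232.094 wrap1=197.32_deg wrap2=197.32_deg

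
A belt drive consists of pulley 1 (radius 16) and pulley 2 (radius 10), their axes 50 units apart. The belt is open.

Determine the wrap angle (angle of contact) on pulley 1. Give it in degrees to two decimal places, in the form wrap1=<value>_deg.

wrap1=193.78_deg

open belt: β = asin((r2−r1)/C) = asin(-6/50) = -6.8921°
wrap1 = π − 2β = 193.7842°
wrap2 = π + 2β = 166.2158°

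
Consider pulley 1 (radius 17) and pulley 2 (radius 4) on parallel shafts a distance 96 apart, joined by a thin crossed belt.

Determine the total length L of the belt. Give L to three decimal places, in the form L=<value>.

L=262.586

crossed belt: β = asin((r1+r2)/C) = asin(21/96) = 12.6356°
wrap1 = wrap2 = π + 2β = 205.2713°
tangent length = C·cosβ = 93.6750
L = (r1+r2)·wrap + 2·C·cosβ = 21·3.5827 + 2·93.6750 = 262.5858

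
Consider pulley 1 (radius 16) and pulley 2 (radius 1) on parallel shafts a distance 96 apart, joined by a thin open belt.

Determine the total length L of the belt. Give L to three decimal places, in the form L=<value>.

open belt: β = asin((r2−r1)/C) = asin(-15/96) = -8.9893°
wrap1 = π − 2β = 197.9786°
wrap2 = π + 2β = 162.0214°
tangent length = C·cosβ = 94.8209
L = r1·wrap1 + r2·wrap2 + 2·C·cosβ = 16·3.4554 + 1·2.8278 + 2·94.8209 = 247.7556

L=247.756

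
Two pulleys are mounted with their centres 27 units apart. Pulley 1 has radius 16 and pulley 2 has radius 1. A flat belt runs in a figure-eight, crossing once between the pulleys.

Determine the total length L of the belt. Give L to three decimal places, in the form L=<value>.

L=118.516

crossed belt: β = asin((r1+r2)/C) = asin(17/27) = 39.0228°
wrap1 = wrap2 = π + 2β = 258.0456°
tangent length = C·cosβ = 20.9762
L = (r1+r2)·wrap + 2·C·cosβ = 17·4.5037 + 2·20.9762 = 118.5160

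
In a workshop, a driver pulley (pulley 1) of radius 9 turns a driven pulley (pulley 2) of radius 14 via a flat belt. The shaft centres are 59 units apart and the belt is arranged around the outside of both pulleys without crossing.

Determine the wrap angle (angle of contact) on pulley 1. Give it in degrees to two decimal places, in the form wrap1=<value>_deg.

open belt: β = asin((r2−r1)/C) = asin(5/59) = 4.8614°
wrap1 = π − 2β = 170.2772°
wrap2 = π + 2β = 189.7228°

wrap1=170.28_deg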